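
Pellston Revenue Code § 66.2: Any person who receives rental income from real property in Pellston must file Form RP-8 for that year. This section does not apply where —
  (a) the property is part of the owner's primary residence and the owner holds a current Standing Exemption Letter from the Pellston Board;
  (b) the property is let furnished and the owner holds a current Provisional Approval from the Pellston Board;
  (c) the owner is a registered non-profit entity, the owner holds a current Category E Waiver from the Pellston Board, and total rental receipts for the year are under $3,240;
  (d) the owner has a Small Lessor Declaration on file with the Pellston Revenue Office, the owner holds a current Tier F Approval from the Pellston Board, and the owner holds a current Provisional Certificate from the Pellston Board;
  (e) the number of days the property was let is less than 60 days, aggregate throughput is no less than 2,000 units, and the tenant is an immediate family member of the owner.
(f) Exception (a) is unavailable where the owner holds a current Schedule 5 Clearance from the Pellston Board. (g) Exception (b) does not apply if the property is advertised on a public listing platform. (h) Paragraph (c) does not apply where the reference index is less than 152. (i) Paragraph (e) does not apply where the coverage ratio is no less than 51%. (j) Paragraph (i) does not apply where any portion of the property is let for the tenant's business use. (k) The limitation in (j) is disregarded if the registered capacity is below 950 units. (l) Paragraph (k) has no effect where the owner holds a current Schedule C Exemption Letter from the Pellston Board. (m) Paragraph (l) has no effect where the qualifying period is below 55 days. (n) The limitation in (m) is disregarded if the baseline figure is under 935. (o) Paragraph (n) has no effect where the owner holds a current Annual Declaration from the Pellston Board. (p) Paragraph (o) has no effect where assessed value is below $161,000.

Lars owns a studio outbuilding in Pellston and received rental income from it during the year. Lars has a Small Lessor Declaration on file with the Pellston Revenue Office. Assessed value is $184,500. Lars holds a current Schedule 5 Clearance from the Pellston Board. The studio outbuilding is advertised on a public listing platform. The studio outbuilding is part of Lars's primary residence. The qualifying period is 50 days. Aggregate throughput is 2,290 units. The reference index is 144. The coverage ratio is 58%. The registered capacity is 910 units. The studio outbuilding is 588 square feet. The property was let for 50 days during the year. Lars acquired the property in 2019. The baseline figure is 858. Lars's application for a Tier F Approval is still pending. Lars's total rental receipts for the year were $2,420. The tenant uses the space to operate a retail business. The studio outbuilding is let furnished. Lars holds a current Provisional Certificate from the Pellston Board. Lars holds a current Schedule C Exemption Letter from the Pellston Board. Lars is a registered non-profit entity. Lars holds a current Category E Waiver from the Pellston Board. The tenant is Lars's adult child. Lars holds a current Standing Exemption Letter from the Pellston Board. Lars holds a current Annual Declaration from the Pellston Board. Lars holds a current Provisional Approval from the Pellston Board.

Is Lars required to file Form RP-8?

Yes — Lars must file Form RP-8.

All of (a)'s requirements are met (the studio outbuilding is part of the primary residence; a current Standing Exemption Letter is held). But applying paragraph (f): (f) operates — a current Schedule 5 Clearance is held. So (a) is unavailable.
Exception (b) is satisfied on its face — the property is let furnished; a current Provisional Approval is held. Turning to paragraph (g): (g) operates against (b): the property is publicly advertised. So (b) is unavailable.
All of (c)'s requirements are met (Lars is a registered non-profit; a current Category E Waiver is held; total rental receipts for the year are $2,420, under the $3,240 limit). Turning to paragraph (h): (h) operates against (c): the reference index is 144, less than the 152 limit. So (c) is unavailable.
Exception (d) does not apply: no current Tier F Approval is held.
Exception (e): the number of days the property was let is 50 days, less than the 60 days limit; aggregate throughput is 2,290 units, meeting the 2,000 units threshold; the tenant is an immediate family member — every condition holds. But applying paragraphs (i)–(p): (i) operates against (e): the coverage ratio is 58%, meeting the 51% threshold. (j) would limit (i) — the space is let for business use — but (k) sets (j) aside: (k) is engaged — the registered capacity is 910 units, below the 950 units limit. (l) applies (a current Schedule C Exemption Letter is held), but is displaced by (m): (m) operates against (l): the qualifying period is 50 days, below the 55 days limit. (n) would limit (m) — the baseline figure is 858, under the 935 limit — but (o) sets (n) aside: (o) is triggered — a current Annual Declaration is held. (p), which would lift (o), is not engaged — assessed value is $184,500, not below $161,000. Exception (e) does not apply.
Every exception is unavailable, so the rule governs.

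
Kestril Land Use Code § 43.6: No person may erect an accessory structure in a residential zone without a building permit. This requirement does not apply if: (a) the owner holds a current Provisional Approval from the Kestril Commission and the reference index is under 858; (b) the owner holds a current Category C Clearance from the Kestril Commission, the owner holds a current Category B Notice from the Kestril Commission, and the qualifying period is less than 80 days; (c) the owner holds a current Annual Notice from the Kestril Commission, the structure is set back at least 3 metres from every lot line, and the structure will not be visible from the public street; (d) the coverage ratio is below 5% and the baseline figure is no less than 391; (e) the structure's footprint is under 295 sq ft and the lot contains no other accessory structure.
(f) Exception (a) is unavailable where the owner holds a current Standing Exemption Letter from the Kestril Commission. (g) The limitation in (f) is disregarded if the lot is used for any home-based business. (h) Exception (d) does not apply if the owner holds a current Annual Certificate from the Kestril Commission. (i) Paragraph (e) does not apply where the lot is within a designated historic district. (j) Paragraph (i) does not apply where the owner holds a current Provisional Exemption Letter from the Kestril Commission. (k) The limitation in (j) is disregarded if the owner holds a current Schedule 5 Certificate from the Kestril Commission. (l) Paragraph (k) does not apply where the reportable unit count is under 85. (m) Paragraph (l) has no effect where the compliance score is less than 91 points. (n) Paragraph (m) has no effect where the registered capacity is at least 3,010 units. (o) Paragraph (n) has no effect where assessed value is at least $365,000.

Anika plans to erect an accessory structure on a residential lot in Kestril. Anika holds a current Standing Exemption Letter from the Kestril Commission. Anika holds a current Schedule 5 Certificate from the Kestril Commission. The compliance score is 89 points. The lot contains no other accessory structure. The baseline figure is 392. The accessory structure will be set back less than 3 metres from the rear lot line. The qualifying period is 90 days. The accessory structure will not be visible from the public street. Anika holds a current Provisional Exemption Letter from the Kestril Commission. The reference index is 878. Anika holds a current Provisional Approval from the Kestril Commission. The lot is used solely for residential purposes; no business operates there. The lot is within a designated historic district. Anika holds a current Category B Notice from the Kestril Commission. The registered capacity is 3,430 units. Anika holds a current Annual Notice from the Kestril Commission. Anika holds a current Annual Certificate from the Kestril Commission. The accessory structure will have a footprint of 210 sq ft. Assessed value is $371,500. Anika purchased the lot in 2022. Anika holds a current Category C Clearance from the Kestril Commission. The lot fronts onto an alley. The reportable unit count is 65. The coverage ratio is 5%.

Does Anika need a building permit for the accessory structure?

Yes — Anika must obtain a building permit.

Exception (a) does not apply: the reference index is 878, not under 858.
Exception (b) requires that the qualifying period is less than 80 days; but the qualifying period is 90 days, not less than 80 days, so (b) is unavailable.
Exception (c) fails — the rear setback is under 3 m.
Exception (d) fails — the coverage ratio is 5%, not below 5%.
Exception (e): the structure's footprint is 210 sq ft, under the 295 sq ft limit; the lot has no other accessory structure — every condition holds. However, paragraphs (i)–(o) must be considered: (i) operates — the lot is in a historic district. (j) would limit (i) — a current Provisional Exemption Letter is held — but (k) sets (j) aside: (k) operates — a current Schedule 5 Certificate is held. (l) applies (the reportable unit count is 65, under the 85 limit), but is set aside by (m): (m) operates — the compliance score is 89 points, less than the 91 points limit. (n) would limit (m) — the registered capacity is 3,430 units, meeting the 3,010 units threshold — but (o) sets (n) aside: (o) is triggered — assessed value is $371,500, meeting the $365,000 threshold. (e) is therefore removed.
No exception displaces § 43.6.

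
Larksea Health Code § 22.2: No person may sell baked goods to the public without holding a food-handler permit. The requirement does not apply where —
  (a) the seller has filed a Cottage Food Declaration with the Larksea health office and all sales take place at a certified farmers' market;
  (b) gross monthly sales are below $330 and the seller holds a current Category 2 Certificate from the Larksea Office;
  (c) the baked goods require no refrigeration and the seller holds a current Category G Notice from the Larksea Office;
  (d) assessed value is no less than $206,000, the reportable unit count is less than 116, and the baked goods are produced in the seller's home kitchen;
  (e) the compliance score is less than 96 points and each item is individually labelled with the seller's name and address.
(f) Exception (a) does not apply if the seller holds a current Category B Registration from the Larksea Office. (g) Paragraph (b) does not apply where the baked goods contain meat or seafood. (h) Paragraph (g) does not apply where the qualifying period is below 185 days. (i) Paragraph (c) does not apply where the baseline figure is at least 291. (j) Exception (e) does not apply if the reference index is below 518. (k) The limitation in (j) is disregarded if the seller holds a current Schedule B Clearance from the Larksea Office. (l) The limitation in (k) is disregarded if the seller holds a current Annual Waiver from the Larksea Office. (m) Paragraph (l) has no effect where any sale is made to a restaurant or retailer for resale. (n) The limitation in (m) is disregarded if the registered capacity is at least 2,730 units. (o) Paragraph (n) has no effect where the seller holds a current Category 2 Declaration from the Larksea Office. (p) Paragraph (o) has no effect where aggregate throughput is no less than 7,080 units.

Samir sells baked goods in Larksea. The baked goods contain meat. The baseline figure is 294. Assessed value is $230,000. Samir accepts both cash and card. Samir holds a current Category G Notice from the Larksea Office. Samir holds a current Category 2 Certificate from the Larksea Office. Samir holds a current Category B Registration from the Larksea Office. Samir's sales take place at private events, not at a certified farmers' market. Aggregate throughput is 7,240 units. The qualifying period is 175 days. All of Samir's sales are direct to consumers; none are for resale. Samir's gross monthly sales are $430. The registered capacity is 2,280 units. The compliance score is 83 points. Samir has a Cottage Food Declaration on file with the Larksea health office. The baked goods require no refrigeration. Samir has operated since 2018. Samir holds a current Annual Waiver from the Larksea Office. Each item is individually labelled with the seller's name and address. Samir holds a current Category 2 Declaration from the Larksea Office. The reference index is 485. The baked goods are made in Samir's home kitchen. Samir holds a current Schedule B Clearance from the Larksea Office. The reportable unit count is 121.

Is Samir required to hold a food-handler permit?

Yes — Samir must hold a food-handler permit.

Exception (a) requires that all sales take place at a certified farmers' market; but sales are at private events, not a certified farmers' market, so (a) is unavailable.
Exception (b) requires that gross monthly sales are below $330; but gross monthly sales are $430, not below $330, so (b) is unavailable.
Exception (c): the baked goods are shelf-stable; a current Category G Notice is held — every condition holds. But: (i) is triggered — the baseline figure is 294, meeting the 291 threshold. Exception (c) does not apply.
Exception (d) does not apply: the reportable unit count is 121, not less than 116.
Exception (e)'s conditions are all satisfied: the compliance score is 83 points, less than the 96 points limit; items are individually labelled. However, paragraphs (j)–(p) must be considered: (j) is engaged — the reference index is 485, below the 518 limit. (k) is triggered (a current Schedule B Clearance is held), but is overridden by (l): (l) operates against (k): a current Annual Waiver is held. (m) is not triggered (no sales are for resale), so (l) stands. Exception (e) does not apply.
No exception applies. The general rule governs.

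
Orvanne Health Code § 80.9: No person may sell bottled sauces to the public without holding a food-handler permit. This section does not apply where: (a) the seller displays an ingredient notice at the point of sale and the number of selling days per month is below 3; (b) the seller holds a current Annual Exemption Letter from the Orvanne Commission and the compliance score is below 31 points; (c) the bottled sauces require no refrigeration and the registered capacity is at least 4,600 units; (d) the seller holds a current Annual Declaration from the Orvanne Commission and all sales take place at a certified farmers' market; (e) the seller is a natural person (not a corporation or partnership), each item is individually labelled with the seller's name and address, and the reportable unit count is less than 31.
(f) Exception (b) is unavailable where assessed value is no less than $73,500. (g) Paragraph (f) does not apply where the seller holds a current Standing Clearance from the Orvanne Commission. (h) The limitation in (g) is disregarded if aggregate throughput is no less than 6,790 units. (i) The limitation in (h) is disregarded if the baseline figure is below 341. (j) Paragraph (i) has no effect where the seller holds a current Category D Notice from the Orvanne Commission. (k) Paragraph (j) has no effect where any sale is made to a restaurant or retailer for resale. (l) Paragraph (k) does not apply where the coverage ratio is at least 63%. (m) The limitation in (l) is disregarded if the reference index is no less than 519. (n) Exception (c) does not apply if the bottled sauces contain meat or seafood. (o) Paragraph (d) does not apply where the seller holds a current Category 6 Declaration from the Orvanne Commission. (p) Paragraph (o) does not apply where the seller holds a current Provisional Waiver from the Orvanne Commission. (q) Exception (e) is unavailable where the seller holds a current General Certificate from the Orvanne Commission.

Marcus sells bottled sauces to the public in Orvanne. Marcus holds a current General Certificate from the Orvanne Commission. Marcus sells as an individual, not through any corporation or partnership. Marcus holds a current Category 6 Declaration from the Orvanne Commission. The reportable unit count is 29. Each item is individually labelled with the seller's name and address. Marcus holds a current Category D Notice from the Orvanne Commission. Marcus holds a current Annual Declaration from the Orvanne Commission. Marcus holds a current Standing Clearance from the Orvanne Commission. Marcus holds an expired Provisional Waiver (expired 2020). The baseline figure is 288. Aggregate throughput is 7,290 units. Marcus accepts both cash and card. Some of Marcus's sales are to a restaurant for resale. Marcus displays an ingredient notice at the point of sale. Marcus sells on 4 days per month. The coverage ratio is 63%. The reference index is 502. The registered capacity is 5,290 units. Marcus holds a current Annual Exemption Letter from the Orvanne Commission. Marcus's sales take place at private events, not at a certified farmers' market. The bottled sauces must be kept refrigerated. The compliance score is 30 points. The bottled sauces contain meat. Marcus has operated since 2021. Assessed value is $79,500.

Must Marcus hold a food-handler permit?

Yes — Marcus must hold a food-handler permit.

Exception (a) requires that the number of selling days per month is below 3; but the number of selling days per month is 4, not below 3, so (a) is unavailable.
Exception (b) is satisfied on its face — a current Annual Exemption Letter is held; the compliance score is 30 points, below the 31 points limit. However, paragraphs (f)–(m) must be considered: (f) operates — assessed value is $79,500, meeting the $73,500 threshold. (g) operates (a current Standing Clearance is held), but is overridden by (h): (h) operates against (g): aggregate throughput is 7,290 units, meeting the 6,790 units threshold. (i) would limit (h) — the baseline figure is 288, below the 341 limit — but (j) sets (i) aside: (j) applies — a current Category D Notice is held. (k) applies (some sales are to a restaurant for resale), but yields to (l): (l) operates — the coverage ratio is 63%, meeting the 63% threshold. (m) is not engaged (the reference index is 502, short of 519), so (l) stands. (b) is therefore removed.
Exception (c) fails — the bottled sauces require refrigeration.
Exception (d) does not apply: sales are at private events, not a certified farmers' market.
Exception (e) is satisfied on its face — the seller is a natural person; items are individually labelled; the reportable unit count is 29, less than the 31 limit. Turning to paragraph (q): (q) operates against (e): a current General Certificate is held. Exception (e) does not apply.
None of the exceptions is available; § 80.9 applies in full.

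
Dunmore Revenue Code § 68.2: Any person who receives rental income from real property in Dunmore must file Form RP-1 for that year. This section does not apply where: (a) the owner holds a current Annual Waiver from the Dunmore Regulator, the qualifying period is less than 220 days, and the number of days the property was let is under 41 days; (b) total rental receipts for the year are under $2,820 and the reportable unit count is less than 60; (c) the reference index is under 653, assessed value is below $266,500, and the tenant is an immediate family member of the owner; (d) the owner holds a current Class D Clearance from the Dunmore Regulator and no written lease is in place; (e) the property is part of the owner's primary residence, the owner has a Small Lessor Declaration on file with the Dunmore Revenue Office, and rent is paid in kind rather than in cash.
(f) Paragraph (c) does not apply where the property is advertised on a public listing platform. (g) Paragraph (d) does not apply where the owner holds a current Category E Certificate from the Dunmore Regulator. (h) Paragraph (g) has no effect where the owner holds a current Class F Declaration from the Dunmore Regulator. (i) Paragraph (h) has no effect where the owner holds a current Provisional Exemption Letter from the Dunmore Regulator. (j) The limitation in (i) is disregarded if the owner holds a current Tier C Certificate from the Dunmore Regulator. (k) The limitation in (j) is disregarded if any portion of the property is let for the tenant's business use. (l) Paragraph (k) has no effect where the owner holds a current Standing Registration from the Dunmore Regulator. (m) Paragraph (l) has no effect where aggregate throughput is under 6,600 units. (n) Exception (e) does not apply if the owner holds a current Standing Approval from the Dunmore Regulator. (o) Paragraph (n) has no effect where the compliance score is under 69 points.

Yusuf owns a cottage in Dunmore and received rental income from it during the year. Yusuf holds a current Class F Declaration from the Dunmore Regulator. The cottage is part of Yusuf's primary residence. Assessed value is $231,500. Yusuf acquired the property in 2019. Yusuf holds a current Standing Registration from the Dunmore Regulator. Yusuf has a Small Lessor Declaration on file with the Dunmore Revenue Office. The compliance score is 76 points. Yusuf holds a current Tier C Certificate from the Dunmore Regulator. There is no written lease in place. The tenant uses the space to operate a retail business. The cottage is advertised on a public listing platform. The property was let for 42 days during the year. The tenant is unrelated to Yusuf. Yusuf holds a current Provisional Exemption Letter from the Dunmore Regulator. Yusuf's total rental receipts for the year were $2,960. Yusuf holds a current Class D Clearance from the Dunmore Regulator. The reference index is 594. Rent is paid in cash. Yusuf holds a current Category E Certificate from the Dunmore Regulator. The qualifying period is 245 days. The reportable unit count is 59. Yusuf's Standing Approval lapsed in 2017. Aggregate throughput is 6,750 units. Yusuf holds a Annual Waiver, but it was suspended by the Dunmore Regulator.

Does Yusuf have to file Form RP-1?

Exception (a) requires that the owner holds a current Annual Waiver from the Dunmore Regulator; but there is no Annual Waiver in force, so (a) is unavailable.
Exception (b) requires that total rental receipts for the year are under $2,820; but total rental receipts for the year are $2,960, not under $2,820, so (b) is unavailable.
Exception (c) requires that the tenant is an immediate family member of the owner; but the tenant is unrelated to the owner, so (c) is unavailable.
Exception (d)'s conditions are all satisfied: a current Class D Clearance is held; there is no written lease. Applying paragraphs (g)–(m): (g) would limit (d) — a current Category E Certificate is held — but (h) sets (g) aside: (h) operates against (g): a current Class F Declaration is held. (i) would limit (h) — a current Provisional Exemption Letter is held — but (j) sets (i) aside: (j) operates against (i): a current Tier C Certificate is held. (k) would limit (j) — the space is let for business use — but (l) sets (k) aside: (l) operates against (k): a current Standing Registration is held. (m) is not engaged (aggregate throughput is 6,750 units, not under 6,600 units), so (l) stands. (d) remains available.
Exception (e) fails — rent is paid in cash.

No — exception (d) applies; Yusuf is not required to file Form RP-1.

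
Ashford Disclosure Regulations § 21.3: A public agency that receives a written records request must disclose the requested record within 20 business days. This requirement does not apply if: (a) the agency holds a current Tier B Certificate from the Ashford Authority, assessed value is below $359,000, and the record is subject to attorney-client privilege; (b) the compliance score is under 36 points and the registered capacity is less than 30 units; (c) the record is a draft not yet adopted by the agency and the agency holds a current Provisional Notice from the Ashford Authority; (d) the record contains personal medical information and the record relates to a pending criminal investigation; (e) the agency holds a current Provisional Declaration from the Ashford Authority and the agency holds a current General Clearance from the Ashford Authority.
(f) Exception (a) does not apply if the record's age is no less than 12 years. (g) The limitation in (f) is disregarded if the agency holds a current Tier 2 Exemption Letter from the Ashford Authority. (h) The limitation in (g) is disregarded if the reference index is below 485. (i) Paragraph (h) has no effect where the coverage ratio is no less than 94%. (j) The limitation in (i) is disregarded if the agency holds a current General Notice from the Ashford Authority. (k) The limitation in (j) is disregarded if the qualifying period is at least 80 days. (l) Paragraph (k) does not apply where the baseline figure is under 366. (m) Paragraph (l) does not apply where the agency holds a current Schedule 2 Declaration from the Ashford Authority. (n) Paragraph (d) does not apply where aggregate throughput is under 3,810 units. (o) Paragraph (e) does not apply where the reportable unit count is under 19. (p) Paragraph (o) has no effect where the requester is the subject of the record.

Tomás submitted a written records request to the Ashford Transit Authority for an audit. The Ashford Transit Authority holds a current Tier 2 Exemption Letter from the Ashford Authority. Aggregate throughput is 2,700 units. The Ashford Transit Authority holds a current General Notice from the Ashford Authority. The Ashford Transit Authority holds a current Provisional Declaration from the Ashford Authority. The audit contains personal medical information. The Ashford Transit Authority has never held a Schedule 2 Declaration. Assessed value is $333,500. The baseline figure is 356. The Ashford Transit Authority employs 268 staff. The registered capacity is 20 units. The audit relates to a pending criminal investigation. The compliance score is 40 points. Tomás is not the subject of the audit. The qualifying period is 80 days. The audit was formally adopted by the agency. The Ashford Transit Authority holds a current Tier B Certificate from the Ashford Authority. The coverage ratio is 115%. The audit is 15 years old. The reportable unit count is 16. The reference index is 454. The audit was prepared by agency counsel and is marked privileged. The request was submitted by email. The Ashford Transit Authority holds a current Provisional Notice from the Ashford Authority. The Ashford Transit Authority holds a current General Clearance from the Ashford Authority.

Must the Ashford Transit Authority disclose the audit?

Yes — the Ashford Transit Authority must disclose the audit.

All of (a)'s requirements are met (a current Tier B Certificate is held; assessed value is $333,500, below the $359,000 limit; the audit is privileged). However, paragraphs (f)–(m) must be considered: (f) applies — the record's age is 15 years, meeting the 12 years threshold. (g) applies (a current Tier 2 Exemption Letter is held), but is displaced by (h): (h) operates — the reference index is 454, below the 485 limit. (i) would limit (h) — the coverage ratio is 115%, meeting the 94% threshold — but (j) sets (i) aside: (j) operates — a current General Notice is held. (k) would limit (j) — the qualifying period is 80 days, meeting the 80 days threshold — but (l) sets (k) aside: (l) operates against (k): the baseline figure is 356, under the 366 limit. (m) is inapplicable (there is no Schedule 2 Declaration in force), so (l) stands. (a) is therefore removed.
Exception (b) fails — the compliance score is 40 points, not under 36 points.
Exception (c) fails — the audit has been formally adopted.
Exception (d): the audit contains personal medical information; the audit relates to a pending investigation — every condition holds. However, paragraph (n) must be considered: (n) applies — aggregate throughput is 2,700 units, under the 3,810 units limit. So (d) is unavailable.
Exception (e): a current Provisional Declaration is held; a current General Clearance is held — every condition holds. Turning to paragraphs (o)–(p): (o) operates against (e): the reportable unit count is 16, under the 19 limit. (p), which would lift (o), is inapplicable — Tomás is not the subject of the audit. Exception (e) does not apply.
Every exception is unavailable, so the rule governs.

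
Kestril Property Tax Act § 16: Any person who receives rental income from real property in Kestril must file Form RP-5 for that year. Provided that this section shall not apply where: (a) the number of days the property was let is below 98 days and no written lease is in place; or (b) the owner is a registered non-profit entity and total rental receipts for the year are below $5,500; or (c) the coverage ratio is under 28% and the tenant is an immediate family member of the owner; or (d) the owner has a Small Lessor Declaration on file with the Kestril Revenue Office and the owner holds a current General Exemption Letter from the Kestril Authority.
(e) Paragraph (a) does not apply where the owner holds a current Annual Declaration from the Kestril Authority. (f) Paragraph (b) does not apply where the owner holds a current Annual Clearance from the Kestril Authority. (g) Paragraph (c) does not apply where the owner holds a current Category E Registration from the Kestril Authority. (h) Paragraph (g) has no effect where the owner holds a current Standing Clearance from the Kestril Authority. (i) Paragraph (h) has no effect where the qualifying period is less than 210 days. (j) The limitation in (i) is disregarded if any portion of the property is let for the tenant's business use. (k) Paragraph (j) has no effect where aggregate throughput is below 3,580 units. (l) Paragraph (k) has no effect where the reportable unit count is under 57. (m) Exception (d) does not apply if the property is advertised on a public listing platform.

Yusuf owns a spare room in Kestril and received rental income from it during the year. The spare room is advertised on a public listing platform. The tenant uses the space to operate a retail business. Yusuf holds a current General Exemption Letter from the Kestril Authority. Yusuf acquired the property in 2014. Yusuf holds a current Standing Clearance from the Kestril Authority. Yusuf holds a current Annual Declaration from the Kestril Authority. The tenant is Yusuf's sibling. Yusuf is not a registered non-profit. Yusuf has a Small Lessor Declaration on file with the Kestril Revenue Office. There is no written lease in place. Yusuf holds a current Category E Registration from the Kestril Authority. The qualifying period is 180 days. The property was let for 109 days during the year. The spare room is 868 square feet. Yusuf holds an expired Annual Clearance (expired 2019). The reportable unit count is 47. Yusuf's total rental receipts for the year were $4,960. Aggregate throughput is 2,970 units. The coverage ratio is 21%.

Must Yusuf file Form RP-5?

No — exception (c) applies; Yusuf is not required to file Form RP-5.

Exception (a) requires that the number of days the property was let is below 98 days; but the number of days the property was let is 109 days, not below 98 days, so (a) is unavailable.
Exception (b) requires that the owner is a registered non-profit entity; but Yusuf is not a registered non-profit, so (b) is unavailable.
Exception (c) is satisfied on its face — the coverage ratio is 21%, under the 28% limit; the tenant is an immediate family member. Under paragraphs (g)–(l): (g) would limit (c) — a current Category E Registration is held — but (h) sets (g) aside: (h) operates against (g): a current Standing Clearance is held. (i) would limit (h) — the qualifying period is 180 days, less than the 210 days limit — but (j) sets (i) aside: (j) operates against (i): the space is let for business use. (k) applies (aggregate throughput is 2,970 units, below the 3,580 units limit), but is displaced by (l): (l) operates against (k): the reportable unit count is 47, under the 57 limit. (c) remains available.
Exception (d) is satisfied on its face — a Small Lessor Declaration is on file; a current General Exemption Letter is held. Turning to paragraph (m): (m) is engaged — the property is publicly advertised. So (d) is unavailable.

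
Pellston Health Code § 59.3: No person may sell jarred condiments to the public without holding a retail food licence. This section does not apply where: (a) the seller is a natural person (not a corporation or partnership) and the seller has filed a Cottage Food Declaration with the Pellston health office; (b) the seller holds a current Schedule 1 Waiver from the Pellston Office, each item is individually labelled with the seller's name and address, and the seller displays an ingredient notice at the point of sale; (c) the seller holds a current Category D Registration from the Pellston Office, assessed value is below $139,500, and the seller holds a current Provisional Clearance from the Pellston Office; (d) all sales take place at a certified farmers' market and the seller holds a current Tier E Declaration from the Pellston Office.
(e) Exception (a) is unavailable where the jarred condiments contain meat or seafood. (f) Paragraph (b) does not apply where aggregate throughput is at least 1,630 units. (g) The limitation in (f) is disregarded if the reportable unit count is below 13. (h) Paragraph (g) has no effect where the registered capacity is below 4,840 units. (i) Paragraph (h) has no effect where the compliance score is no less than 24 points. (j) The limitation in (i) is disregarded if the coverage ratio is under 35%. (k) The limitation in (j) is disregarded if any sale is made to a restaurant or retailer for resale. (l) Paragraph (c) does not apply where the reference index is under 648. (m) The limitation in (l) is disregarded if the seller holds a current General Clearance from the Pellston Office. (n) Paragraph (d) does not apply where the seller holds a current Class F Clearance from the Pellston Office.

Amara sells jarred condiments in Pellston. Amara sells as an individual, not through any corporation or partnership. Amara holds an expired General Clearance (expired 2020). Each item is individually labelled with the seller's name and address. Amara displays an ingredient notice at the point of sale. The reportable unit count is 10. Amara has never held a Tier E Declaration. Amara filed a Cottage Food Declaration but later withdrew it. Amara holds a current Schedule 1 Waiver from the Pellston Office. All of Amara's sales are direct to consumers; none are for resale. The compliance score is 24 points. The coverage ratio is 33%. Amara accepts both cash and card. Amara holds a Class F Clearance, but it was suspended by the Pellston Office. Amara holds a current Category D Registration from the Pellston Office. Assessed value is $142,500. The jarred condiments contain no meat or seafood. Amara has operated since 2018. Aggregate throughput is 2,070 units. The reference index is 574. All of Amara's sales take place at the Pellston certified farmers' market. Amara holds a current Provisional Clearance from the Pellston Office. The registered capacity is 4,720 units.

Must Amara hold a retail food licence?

Yes — Amara must hold a retail food licence.

Exception (a) requires that the seller has filed a Cottage Food Declaration with the Pellston health office; but the Cottage Food Declaration was withdrawn, so (a) is unavailable.
Exception (b): a current Schedule 1 Waiver is held; items are individually labelled; an ingredient notice is displayed — every condition holds. Turning to paragraphs (f)–(k): (f) operates against (b): aggregate throughput is 2,070 units, meeting the 1,630 units threshold. (g) would limit (f) — the reportable unit count is 10, below the 13 limit — but (h) sets (g) aside: (h) operates against (g): the registered capacity is 4,720 units, below the 4,840 units limit. (i) operates (the compliance score is 24 points, meeting the 24 points threshold), but is set aside by (j): (j) applies — the coverage ratio is 33%, under the 35% limit. (k), which would lift (j), is inapplicable — no sales are for resale. (b) is therefore removed.
Exception (c) does not apply: assessed value is $142,500, not below $139,500.
Exception (d) fails — no current Tier E Declaration is held.
No exception applies. The general rule governs.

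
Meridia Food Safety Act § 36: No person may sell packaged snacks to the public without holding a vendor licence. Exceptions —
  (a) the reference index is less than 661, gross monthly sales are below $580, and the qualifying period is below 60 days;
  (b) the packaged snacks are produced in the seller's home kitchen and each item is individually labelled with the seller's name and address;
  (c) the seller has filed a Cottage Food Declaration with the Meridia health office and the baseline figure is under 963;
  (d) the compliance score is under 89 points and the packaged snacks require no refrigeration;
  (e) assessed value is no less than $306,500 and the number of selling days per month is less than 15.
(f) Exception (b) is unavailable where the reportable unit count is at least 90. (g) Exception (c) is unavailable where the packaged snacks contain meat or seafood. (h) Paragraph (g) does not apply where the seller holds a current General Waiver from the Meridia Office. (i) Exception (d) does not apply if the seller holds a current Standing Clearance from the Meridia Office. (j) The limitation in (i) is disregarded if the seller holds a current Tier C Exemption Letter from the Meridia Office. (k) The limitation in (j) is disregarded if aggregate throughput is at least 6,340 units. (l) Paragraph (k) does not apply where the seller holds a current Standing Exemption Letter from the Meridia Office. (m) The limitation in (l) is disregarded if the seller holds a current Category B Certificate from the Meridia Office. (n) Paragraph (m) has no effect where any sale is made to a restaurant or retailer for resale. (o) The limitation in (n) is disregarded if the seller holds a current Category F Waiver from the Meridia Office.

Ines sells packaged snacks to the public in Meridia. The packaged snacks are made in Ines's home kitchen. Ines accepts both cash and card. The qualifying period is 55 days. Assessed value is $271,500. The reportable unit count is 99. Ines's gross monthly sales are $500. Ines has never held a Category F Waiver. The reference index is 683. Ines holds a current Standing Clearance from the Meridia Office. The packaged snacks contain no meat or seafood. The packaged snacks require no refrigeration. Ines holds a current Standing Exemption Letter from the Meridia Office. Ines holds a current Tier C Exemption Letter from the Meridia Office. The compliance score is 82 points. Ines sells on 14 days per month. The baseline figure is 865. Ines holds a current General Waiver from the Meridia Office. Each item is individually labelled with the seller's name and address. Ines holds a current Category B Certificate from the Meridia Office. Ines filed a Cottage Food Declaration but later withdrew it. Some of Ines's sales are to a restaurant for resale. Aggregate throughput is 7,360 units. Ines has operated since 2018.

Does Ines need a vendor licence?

No — exception (d) applies; Ines is not required to hold a vendor licence.

Exception (a) requires that the reference index is less than 661; but the reference index is 683, not less than 661, so (a) is unavailable.
Exception (b) is satisfied on its face — the packaged snacks are home-kitchen produced; items are individually labelled. But: (f) is engaged — the reportable unit count is 99, meeting the 90 threshold. Exception (b) does not apply.
Exception (c) fails — the Cottage Food Declaration was withdrawn.
All of (d)'s requirements are met (the compliance score is 82 points, under the 89 points limit; the packaged snacks are shelf-stable). As to paragraphs (i)–(o): (i) would limit (d) — a current Standing Clearance is held — but (j) sets (i) aside: (j) is engaged — a current Tier C Exemption Letter is held. (k) operates (aggregate throughput is 7,360 units, meeting the 6,340 units threshold), but is displaced by (l): (l) is engaged — a current Standing Exemption Letter is held. (m) is triggered (a current Category B Certificate is held), but is overridden by (n): (n) operates against (m): some sales are to a restaurant for resale. (o), which would lift (n), does not operate here — no current Category F Waiver is held. Exception (d) stands.
Exception (e) does not apply: assessed value is $271,500, short of $306,500.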